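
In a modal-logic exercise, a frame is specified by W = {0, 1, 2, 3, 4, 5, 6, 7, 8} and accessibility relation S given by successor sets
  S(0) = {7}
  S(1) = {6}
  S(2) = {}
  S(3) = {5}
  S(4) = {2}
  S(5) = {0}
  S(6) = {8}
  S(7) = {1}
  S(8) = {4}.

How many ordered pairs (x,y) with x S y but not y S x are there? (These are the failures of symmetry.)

8

Enumerating: (0,7), (1,6), (3,5), (4,2), (5,0), (6,8), (7,1), (8,4).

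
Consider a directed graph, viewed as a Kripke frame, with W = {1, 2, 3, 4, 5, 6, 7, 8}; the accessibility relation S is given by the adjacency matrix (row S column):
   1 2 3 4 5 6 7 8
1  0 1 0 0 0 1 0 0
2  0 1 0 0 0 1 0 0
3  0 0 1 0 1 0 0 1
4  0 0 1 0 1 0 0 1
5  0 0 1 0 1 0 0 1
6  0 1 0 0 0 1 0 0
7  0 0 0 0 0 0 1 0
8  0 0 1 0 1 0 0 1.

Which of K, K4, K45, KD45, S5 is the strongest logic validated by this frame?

Transitive (axiom 4): yes — every two-step S-path is closed by a direct edge.
Euclidean (axiom 5): yes — any two successors of a common world are S-related.
Serial (axiom D): yes — every world has a successor (e.g. 1 S 2).
Reflexive (axiom T): no — 1 is not related to itself.
So F validates K, K4, K45, KD45; S5 would additionally require S to be reflexive. The strongest is KD45.

KD45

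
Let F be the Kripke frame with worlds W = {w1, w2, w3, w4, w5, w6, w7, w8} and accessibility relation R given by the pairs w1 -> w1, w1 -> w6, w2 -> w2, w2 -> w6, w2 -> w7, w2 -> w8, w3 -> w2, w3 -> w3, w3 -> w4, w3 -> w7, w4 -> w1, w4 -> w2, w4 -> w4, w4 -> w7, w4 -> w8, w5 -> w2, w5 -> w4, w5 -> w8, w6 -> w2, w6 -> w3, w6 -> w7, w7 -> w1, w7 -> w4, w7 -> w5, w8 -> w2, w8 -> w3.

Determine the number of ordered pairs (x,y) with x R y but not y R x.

Enumerating: (w1,w6), (w2,w7), (w3,w2), (w3,w4), (w3,w7), (w4,w1), (w4,w2), (w4,w8), (w5,w2), (w5,w4), (w5,w8), (w6,w3), (w6,w7), (w7,w1), (w7,w5), (w8,w3).

16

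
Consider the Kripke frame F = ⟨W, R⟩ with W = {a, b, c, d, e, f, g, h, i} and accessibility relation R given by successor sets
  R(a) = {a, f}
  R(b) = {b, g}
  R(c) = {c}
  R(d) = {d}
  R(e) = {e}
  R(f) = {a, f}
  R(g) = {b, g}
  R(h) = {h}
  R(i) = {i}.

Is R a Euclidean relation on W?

Yes

Euclidean: yes — any two successors of a common world are R-related.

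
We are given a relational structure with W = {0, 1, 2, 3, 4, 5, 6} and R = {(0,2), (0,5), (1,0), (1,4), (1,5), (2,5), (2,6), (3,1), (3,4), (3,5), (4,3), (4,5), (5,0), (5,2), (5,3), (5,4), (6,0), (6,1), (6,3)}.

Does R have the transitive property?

No

Transitive: no — 0 R 2 and 2 R 6, but not 0 R 6.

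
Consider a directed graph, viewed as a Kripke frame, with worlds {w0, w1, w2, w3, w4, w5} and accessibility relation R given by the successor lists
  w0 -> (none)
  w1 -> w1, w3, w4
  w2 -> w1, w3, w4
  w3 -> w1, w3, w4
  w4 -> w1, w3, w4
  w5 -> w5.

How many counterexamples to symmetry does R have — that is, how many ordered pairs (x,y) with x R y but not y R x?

Enumerating: (w2,w1), (w2,w3), (w2,w4).

3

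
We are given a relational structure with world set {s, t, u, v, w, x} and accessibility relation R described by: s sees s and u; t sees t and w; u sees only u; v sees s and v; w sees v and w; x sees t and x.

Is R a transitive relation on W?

Transitive: no — t R w and w R v, but not t R v.

No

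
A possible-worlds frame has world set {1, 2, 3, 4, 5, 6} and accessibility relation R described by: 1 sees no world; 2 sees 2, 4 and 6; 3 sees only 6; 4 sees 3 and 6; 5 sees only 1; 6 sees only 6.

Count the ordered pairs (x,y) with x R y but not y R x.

Enumerating: (2,4), (2,6), (3,6), (4,3), (4,6), (5,1).

6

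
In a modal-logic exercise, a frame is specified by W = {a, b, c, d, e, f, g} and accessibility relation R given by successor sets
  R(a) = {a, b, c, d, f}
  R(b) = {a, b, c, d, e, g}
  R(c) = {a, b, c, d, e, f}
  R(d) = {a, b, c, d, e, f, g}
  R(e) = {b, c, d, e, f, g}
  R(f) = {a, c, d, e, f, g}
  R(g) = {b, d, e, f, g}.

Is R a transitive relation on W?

Transitive: no — a R b and b R e, but not a R e.

No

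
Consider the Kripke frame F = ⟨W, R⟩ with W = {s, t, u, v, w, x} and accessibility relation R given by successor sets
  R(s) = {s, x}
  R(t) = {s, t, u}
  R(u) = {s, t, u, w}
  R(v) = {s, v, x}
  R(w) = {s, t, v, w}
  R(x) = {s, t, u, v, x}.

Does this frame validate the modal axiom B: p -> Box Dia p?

No

Axiom B corresponds to the accessibility relation being symmetric.
Symmetric: no — t R s but not s R t.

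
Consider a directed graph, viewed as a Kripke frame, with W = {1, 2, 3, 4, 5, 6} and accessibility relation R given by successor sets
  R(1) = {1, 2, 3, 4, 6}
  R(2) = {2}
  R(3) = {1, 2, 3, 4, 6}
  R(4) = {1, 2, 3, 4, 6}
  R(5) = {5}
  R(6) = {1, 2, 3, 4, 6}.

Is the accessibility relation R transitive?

Yes

Transitive: yes — every two-step R-path is closed by a direct edge.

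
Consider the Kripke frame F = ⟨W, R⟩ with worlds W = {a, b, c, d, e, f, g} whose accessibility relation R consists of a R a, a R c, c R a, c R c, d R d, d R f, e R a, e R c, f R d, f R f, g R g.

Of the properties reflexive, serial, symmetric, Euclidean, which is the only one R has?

Euclidean

Reflexive: no — b is not related to itself.
Serial: no — b has no R-successor.
Symmetric: no — e R a but not a R e.
Euclidean: yes — any two successors of a common world are R-related.
Only Euclidean holds.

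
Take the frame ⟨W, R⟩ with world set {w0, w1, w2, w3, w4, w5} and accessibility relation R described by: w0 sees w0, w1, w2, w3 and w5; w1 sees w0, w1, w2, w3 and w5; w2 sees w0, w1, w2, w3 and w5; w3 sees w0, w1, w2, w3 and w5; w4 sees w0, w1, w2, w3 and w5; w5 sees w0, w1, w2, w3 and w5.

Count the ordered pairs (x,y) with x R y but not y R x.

5

Enumerating: (w4,w0), (w4,w1), (w4,w2), (w4,w3), (w4,w5).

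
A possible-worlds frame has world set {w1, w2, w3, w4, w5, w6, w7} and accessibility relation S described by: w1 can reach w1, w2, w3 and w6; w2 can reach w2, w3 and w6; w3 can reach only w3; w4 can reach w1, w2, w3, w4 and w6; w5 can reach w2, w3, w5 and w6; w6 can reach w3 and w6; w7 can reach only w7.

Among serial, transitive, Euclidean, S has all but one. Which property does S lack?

Serial: yes — every world has a successor (e.g. w1 S w1).
Transitive: yes — every two-step S-path is closed by a direct edge.
Euclidean: no — w1 S w3 and w1 S w2, but not w3 S w2.
Only Euclidean fails.

Euclidean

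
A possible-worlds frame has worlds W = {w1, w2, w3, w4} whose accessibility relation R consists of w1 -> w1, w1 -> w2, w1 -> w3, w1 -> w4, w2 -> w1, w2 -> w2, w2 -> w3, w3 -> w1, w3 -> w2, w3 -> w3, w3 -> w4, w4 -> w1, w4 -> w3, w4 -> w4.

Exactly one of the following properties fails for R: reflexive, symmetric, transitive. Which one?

transitive

Reflexive: yes — every world is R-related to itself.
Symmetric: yes — every pair in R has its reverse in R.
Transitive: no — w2 R w1 and w1 R w4, but not w2 R w4.
Only transitive fails.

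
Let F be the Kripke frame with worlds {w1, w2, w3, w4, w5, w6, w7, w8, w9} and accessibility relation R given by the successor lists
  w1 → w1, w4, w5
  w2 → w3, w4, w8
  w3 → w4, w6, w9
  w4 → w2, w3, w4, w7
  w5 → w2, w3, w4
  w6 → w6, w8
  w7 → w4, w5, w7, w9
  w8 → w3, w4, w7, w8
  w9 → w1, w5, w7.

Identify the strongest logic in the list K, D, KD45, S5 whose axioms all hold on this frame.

D

Serial (axiom D): yes — every world has a successor (e.g. w1 R w1).
Euclidean (axiom 5): no — w1 R w4 and w1 R w5, but not w4 R w5.
Transitive (axiom 4): no — w1 R w4 and w4 R w2, but not w1 R w2.
Reflexive (axiom T): no — w2 is not related to itself.
So F validates K, D; KD45 would additionally require R to be Euclidean and transitive. The strongest is D.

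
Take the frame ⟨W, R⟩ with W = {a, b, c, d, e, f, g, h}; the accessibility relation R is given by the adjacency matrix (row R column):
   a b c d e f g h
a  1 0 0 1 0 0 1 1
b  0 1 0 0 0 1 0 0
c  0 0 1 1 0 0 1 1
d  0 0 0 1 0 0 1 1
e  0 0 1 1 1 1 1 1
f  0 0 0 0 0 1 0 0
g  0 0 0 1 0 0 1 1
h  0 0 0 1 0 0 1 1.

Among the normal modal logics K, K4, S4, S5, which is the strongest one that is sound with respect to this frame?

S4

Transitive (axiom 4): yes — every two-step R-path is closed by a direct edge.
Reflexive (axiom T): yes — every world is R-related to itself.
Euclidean (axiom 5): no — e R c and e R f, but not c R f.
So F validates K, K4, S4; S5 would additionally require R to be Euclidean. The strongest is S4.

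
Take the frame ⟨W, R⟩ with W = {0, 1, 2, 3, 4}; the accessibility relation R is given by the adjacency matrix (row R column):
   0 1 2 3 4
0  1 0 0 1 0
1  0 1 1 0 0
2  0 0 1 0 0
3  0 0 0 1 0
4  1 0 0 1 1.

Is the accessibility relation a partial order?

Yes

Reflexive: yes — every world is R-related to itself.
Transitive: yes — every two-step R-path is closed by a direct edge.
Antisymmetric: yes — no distinct pair is related both ways.
So R is a partial order.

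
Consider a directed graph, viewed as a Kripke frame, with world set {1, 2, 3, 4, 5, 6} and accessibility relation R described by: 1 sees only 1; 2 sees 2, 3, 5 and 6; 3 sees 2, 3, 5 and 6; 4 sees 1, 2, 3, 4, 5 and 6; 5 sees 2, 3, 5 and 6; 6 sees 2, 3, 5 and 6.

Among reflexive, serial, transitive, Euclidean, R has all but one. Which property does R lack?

Reflexive: yes — every world is R-related to itself.
Serial: yes — every world has a successor (e.g. 1 R 1).
Transitive: yes — every two-step R-path is closed by a direct edge.
Euclidean: no — 4 R 1 and 4 R 2, but not 1 R 2.
Only Euclidean fails.

Euclidean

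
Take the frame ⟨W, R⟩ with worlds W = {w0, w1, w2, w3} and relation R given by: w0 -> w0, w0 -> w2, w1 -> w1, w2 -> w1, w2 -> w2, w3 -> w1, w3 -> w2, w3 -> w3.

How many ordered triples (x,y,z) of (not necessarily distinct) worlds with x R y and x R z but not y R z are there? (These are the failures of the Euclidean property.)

5

Enumerating: (w0,w2,w0), (w2,w1,w2), (w3,w1,w2), (w3,w1,w3), (w3,w2,w3).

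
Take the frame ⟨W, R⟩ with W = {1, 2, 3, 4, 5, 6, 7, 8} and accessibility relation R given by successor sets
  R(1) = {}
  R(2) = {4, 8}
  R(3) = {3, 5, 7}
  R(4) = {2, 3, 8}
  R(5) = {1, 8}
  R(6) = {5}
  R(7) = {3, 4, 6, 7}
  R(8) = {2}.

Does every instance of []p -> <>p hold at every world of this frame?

No

By correspondence theory, D is valid on a frame iff R is serial.
Serial: no — 1 has no R-successor.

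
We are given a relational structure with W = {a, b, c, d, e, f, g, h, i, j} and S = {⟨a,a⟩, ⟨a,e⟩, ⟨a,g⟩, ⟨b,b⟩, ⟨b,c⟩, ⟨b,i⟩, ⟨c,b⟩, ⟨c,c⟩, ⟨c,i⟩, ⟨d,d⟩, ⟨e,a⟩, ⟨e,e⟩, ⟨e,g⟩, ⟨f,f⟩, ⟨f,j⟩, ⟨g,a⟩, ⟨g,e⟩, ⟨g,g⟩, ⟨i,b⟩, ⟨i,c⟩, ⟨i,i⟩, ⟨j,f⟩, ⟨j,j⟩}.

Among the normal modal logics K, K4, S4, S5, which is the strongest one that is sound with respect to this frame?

K4

Transitive (axiom 4): yes — every two-step S-path is closed by a direct edge.
Reflexive (axiom T): no — h is not related to itself.
Euclidean (axiom 5): yes — any two successors of a common world are S-related.
So F validates K, K4; S4 would additionally require S to be reflexive. The strongest is K4.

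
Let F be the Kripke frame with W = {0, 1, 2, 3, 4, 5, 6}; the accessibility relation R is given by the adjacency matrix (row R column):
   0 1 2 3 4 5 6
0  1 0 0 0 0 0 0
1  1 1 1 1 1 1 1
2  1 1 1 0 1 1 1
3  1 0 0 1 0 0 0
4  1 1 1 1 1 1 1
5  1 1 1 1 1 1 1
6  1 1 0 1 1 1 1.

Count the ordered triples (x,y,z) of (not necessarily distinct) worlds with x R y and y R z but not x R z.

7

Enumerating: (2,1,3), (2,4,3), (2,5,3), (2,6,3), (6,1,2), (6,4,2), (6,5,2).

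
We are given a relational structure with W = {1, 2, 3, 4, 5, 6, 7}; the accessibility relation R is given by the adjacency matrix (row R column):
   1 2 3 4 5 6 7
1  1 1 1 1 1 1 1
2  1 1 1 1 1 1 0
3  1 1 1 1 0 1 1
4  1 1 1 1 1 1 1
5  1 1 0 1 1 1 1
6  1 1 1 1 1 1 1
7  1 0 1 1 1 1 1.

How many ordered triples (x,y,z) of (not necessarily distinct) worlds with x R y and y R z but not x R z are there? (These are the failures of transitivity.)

Enumerating: (2,1,7), (2,3,7), (2,4,7), (2,5,7), (2,6,7), (3,1,5), (3,2,5), (3,4,5), (3,6,5), (3,7,5), (5,1,3), (5,2,3), … and 8 more.
Total: 20.

20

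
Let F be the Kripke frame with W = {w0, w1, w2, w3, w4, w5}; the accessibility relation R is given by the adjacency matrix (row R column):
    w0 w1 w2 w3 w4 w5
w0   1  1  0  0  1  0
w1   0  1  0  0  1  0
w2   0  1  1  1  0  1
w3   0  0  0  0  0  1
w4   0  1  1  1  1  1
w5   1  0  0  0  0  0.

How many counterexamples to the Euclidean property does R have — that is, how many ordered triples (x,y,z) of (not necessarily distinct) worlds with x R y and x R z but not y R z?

26

Enumerating: (w0,w1,w0), (w0,w4,w0), (w2,w1,w2), (w2,w1,w3), (w2,w1,w5), (w2,w3,w1), (w2,w3,w2), (w2,w3,w3), (w2,w5,w1), (w2,w5,w2), (w2,w5,w3), (w2,w5,w5), … and 14 more.
Total: 26.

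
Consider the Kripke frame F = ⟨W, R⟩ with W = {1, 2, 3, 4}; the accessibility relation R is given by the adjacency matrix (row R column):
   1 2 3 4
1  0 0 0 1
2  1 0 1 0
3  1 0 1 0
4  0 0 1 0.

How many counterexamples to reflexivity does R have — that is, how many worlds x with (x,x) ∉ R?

Enumerating: 1, 2, 4.

3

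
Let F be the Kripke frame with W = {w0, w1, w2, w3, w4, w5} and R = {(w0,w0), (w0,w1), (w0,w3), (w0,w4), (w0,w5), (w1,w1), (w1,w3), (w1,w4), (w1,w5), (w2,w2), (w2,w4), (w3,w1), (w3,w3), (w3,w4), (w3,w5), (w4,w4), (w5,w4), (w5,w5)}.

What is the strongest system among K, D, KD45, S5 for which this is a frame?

Serial (axiom D): yes — every world has a successor (e.g. w0 R w0).
Euclidean (axiom 5): no — w0 R w4 and w0 R w1, but not w4 R w1.
Transitive (axiom 4): yes — every two-step R-path is closed by a direct edge.
Reflexive (axiom T): yes — every world is R-related to itself.
So F validates K, D; KD45 would additionally require R to be Euclidean. The strongest is D.

D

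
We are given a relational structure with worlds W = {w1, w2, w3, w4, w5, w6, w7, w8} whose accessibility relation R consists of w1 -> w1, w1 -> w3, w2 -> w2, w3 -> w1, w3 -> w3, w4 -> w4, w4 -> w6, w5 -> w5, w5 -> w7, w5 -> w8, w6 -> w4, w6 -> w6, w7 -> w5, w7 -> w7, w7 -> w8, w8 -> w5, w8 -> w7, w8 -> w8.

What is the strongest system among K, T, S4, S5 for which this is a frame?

Reflexive (axiom T): yes — every world is R-related to itself.
Transitive (axiom 4): yes — every two-step R-path is closed by a direct edge.
Euclidean (axiom 5): yes — any two successors of a common world are R-related.
So F validates K, T, S4, S5. The strongest is S5.

S5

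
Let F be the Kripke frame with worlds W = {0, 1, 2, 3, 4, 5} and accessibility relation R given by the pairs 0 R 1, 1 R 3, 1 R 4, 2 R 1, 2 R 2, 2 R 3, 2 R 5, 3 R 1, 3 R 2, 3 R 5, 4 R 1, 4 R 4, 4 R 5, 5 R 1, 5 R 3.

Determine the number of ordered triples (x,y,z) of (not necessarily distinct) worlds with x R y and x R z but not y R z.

Enumerating: (0,1,1), (1,3,3), (1,3,4), (1,4,3), (2,1,1), (2,1,2), (2,1,5), (2,3,3), (2,5,2), (2,5,5), (3,1,1), (3,1,2), … and 9 more.
Total: 21.

21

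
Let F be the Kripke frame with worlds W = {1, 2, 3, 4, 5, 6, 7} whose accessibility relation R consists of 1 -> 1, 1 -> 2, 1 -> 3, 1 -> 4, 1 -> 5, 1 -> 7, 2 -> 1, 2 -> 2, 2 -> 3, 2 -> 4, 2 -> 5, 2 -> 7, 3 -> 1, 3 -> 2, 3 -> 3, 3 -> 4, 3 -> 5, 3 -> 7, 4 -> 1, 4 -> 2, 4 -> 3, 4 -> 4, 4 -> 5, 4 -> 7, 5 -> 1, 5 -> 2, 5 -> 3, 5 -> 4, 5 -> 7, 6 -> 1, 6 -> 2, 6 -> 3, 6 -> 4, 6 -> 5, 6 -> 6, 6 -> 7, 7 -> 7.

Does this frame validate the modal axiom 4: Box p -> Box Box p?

By correspondence theory, 4 is valid on a frame iff R is transitive.
Transitive: no — 5 R 1 and 1 R 5, but not 5 R 5.

No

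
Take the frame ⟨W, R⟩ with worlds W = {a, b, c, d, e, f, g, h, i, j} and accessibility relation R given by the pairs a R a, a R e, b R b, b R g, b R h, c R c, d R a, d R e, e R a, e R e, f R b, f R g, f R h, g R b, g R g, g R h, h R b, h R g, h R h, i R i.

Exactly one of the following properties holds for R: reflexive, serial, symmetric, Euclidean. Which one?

Reflexive: no — d is not related to itself.
Serial: no — j has no R-successor.
Symmetric: no — d R a but not a R d.
Euclidean: yes — any two successors of a common world are R-related.
Only Euclidean holds.

Euclidean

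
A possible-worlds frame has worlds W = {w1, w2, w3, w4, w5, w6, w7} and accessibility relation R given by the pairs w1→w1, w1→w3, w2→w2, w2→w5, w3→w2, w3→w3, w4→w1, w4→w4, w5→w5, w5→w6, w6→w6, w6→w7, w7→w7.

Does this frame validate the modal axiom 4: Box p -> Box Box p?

No

Axiom 4 corresponds to the accessibility relation being transitive.
Transitive: no — w1 R w3 and w3 R w2, but not w1 R w2.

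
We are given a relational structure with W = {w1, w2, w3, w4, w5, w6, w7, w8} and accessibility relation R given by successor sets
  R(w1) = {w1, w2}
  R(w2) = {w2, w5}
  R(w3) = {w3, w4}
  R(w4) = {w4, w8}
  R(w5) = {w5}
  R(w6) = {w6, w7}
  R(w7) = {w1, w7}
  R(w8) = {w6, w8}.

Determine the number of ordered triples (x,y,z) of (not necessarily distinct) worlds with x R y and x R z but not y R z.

Enumerating: (w1,w2,w1), (w2,w5,w2), (w3,w4,w3), (w4,w8,w4), (w6,w7,w6), (w7,w1,w7), (w8,w6,w8).

7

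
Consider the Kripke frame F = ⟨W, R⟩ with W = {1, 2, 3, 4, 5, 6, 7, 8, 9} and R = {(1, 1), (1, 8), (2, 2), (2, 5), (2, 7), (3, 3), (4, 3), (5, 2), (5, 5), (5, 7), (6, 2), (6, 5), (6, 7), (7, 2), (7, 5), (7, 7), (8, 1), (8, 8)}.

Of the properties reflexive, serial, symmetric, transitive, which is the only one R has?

transitive

Reflexive: no — 4 is not related to itself.
Serial: no — 9 has no R-successor.
Symmetric: no — 4 R 3 but not 3 R 4.
Transitive: yes — every two-step R-path is closed by a direct edge.
Only transitive holds.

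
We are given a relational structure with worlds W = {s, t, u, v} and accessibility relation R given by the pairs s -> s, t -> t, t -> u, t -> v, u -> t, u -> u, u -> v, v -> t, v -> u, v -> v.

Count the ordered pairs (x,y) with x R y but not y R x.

0

R is symmetric; there are no such tuples.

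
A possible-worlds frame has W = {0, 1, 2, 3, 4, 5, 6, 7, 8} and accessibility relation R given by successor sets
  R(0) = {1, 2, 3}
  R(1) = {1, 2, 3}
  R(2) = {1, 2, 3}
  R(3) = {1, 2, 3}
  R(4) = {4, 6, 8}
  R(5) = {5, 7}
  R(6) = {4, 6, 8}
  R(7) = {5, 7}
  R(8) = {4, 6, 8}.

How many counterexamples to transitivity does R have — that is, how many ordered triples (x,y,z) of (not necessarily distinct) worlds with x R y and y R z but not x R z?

0

R is transitive; there are no such tuples.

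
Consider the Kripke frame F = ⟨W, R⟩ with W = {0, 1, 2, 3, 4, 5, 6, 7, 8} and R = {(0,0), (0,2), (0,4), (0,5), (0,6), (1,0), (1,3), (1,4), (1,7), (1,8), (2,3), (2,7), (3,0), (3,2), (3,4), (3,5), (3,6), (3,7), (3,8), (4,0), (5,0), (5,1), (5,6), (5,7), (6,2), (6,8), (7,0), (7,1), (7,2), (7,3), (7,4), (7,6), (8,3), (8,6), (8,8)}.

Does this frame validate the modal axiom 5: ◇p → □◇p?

No

By correspondence theory, 5 is valid on a frame iff R is Euclidean.
Euclidean: no — 0 R 2 and 0 R 4, but not 2 R 4.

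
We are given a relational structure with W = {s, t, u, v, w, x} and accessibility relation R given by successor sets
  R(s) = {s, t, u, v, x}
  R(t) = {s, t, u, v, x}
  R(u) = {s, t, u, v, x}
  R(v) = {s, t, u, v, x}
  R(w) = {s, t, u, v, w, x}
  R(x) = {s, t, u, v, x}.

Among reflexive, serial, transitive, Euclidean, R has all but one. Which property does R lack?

Euclidean

Reflexive: yes — every world is R-related to itself.
Serial: yes — every world has a successor (e.g. s R s).
Transitive: yes — every two-step R-path is closed by a direct edge.
Euclidean: no — w R s and w R w, but not s R w.
Only Euclidean fails.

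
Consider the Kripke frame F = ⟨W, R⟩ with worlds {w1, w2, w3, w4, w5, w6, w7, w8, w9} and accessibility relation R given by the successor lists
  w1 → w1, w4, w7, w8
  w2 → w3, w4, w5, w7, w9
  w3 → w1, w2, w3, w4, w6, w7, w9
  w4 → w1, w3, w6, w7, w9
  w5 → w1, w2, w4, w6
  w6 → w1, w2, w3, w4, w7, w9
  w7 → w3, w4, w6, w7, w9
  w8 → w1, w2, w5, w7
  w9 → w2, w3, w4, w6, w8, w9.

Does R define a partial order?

Reflexive: no — w2 is not related to itself.
Transitive: no — w1 R w4 and w4 R w3, but not w1 R w3.
Antisymmetric: no — w1 R w4 and w4 R w1 with w1 ≠ w4.
So R is not a partial order.

No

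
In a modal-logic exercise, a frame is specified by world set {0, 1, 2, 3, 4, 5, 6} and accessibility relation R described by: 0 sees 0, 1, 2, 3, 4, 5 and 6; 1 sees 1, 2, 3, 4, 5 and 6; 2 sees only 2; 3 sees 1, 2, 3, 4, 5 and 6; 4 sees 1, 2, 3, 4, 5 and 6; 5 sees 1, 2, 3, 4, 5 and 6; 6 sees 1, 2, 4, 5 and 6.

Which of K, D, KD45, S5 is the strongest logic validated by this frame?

Serial (axiom D): yes — every world has a successor (e.g. 0 R 0).
Euclidean (axiom 5): no — 0 R 2 and 0 R 1, but not 2 R 1.
Transitive (axiom 4): no — 6 R 1 and 1 R 3, but not 6 R 3.
Reflexive (axiom T): yes — every world is R-related to itself.
So F validates K, D; KD45 would additionally require R to be Euclidean and transitive. The strongest is D.

D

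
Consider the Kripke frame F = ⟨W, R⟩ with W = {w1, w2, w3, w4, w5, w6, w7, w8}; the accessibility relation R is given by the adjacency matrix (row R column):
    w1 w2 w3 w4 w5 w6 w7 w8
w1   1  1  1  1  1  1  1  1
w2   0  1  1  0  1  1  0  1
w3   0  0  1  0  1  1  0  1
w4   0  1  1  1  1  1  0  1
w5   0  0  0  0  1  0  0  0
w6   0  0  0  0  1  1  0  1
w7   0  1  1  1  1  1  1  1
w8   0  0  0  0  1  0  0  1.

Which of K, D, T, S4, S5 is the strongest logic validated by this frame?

Serial (axiom D): yes — every world has a successor (e.g. w1 R w1).
Reflexive (axiom T): yes — every world is R-related to itself.
Transitive (axiom 4): yes — every two-step R-path is closed by a direct edge.
Euclidean (axiom 5): no — w1 R w2 and w1 R w4, but not w2 R w4.
So F validates K, D, T, S4; S5 would additionally require R to be Euclidean. The strongest is S4.

S4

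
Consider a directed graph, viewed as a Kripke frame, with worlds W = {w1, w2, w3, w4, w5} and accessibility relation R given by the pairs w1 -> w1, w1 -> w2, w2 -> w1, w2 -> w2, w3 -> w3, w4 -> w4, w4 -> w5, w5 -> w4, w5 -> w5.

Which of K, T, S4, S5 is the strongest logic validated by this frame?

Reflexive (axiom T): yes — every world is R-related to itself.
Transitive (axiom 4): yes — every two-step R-path is closed by a direct edge.
Euclidean (axiom 5): yes — any two successors of a common world are R-related.
So F validates K, T, S4, S5. The strongest is S5.

S5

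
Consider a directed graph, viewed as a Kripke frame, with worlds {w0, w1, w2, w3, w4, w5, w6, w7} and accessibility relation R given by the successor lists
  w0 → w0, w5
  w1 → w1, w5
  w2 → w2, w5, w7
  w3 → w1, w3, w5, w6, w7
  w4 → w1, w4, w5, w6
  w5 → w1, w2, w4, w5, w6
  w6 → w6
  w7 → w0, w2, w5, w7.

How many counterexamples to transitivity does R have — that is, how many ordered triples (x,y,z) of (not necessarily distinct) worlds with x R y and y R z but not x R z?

20

Enumerating: (w0,w5,w1), (w0,w5,w2), (w0,w5,w4), (w0,w5,w6), (w1,w5,w2), (w1,w5,w4), (w1,w5,w6), (w2,w5,w1), (w2,w5,w4), (w2,w5,w6), (w2,w7,w0), (w3,w5,w2), … and 8 more.
Total: 20.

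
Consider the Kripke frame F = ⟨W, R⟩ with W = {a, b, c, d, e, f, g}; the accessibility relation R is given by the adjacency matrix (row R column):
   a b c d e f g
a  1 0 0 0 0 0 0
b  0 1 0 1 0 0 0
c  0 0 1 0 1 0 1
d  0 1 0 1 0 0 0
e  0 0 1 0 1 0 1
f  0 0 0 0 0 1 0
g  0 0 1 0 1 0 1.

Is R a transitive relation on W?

Transitive: yes — every two-step R-path is closed by a direct edge.

Yes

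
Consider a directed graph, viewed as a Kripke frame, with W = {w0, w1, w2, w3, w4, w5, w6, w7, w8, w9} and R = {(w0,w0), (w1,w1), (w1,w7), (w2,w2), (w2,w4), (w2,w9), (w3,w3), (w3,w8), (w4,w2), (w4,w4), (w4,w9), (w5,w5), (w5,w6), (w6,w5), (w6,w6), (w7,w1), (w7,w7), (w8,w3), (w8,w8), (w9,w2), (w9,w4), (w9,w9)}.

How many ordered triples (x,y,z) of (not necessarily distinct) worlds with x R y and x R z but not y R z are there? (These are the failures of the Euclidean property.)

R is Euclidean; there are no such tuples.

0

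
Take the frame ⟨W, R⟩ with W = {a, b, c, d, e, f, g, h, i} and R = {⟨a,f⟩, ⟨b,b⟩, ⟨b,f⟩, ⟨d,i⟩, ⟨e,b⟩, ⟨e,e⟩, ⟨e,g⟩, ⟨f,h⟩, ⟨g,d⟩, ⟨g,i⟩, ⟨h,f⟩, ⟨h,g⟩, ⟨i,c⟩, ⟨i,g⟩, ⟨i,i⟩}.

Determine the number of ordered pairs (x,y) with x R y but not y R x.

Enumerating: (a,f), (b,f), (d,i), (e,b), (e,g), (g,d), (h,g), (i,c).

8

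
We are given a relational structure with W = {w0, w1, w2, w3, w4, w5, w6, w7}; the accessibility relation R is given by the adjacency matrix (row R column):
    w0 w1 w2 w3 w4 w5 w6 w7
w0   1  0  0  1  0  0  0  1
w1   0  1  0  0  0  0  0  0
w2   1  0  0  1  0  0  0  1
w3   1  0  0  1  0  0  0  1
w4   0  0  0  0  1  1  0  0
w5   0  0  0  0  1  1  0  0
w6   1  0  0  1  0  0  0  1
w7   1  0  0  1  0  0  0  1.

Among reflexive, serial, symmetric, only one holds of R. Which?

serial

Reflexive: no — w2 is not related to itself.
Serial: yes — every world has a successor (e.g. w0 R w0).
Symmetric: no — w2 R w0 but not w0 R w2.
Only serial holds.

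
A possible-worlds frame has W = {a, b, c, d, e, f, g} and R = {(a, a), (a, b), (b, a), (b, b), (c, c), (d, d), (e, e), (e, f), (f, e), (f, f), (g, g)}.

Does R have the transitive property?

Yes

Transitive: yes — every two-step R-path is closed by a direct edge.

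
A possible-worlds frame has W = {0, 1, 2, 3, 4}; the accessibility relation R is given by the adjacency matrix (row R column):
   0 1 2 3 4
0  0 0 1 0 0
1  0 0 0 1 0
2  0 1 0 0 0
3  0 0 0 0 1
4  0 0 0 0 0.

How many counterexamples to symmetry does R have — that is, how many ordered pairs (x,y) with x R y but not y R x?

Enumerating: (0,2), (1,3), (2,1), (3,4).

4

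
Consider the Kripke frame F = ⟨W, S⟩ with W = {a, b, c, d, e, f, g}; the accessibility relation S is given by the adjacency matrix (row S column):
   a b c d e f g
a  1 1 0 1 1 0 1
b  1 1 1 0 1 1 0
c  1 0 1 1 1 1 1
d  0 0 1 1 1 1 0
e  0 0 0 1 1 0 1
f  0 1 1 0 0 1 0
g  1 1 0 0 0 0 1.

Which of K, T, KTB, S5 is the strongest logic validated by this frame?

T

Reflexive (axiom T): yes — every world is S-related to itself.
Symmetric (axiom B): no — a S d but not d S a.
Euclidean (axiom 5): no — a S b and a S d, but not b S d.
So F validates K, T; KTB would additionally require S to be symmetric. The strongest is T.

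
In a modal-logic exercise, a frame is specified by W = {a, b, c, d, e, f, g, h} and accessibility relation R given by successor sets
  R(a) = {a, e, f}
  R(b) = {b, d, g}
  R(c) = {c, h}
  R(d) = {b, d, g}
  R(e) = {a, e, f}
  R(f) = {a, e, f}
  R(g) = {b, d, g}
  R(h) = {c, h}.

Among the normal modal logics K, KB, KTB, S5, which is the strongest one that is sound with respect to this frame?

S5

Symmetric (axiom B): yes — every pair in R has its reverse in R.
Reflexive (axiom T): yes — every world is R-related to itself.
Euclidean (axiom 5): yes — any two successors of a common world are R-related.
So F validates K, KB, KTB, S5. The strongest is S5.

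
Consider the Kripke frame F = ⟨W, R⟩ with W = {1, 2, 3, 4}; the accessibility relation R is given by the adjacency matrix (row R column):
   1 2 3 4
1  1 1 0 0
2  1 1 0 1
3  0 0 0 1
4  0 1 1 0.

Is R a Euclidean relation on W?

No

Euclidean: no — 2 R 1 and 2 R 4, but not 1 R 4.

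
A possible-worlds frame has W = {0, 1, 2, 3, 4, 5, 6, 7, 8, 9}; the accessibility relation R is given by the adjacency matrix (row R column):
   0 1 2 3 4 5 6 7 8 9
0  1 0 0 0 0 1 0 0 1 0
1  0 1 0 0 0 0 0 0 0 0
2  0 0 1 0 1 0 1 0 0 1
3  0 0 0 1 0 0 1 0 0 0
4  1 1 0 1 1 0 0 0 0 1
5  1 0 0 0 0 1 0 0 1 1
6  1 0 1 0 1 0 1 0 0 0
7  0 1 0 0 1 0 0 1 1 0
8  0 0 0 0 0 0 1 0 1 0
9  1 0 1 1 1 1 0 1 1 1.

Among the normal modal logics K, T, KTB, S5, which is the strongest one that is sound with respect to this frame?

T

Reflexive (axiom T): yes — every world is R-related to itself.
Symmetric (axiom B): no — 0 R 8 but not 8 R 0.
Euclidean (axiom 5): no — 0 R 8 and 0 R 5, but not 8 R 5.
So F validates K, T; KTB would additionally require R to be symmetric. The strongest is T.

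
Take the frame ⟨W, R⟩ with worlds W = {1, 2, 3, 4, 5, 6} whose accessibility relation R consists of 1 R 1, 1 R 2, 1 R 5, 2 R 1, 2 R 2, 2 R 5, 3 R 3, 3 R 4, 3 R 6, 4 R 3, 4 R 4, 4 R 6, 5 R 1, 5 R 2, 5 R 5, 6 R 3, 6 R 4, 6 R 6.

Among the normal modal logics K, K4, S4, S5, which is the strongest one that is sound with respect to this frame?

S5

Transitive (axiom 4): yes — every two-step R-path is closed by a direct edge.
Reflexive (axiom T): yes — every world is R-related to itself.
Euclidean (axiom 5): yes — any two successors of a common world are R-related.
So F validates K, K4, S4, S5. The strongest is S5.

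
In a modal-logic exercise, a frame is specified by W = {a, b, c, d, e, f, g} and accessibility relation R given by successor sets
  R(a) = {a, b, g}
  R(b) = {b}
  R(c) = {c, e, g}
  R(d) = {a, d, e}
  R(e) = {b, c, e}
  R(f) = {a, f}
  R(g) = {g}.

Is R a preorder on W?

Reflexive: yes — every world is R-related to itself.
Transitive: no — c R e and e R b, but not c R b.
So R is not a preorder.

No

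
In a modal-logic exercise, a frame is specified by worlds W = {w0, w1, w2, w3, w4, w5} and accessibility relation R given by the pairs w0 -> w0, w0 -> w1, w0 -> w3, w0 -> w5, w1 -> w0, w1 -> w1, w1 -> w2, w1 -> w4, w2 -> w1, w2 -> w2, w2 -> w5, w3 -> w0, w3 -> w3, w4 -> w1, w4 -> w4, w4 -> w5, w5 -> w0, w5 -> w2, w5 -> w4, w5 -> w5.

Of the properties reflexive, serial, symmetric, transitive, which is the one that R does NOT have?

Reflexive: yes — every world is R-related to itself.
Serial: yes — every world has a successor (e.g. w0 R w0).
Symmetric: yes — every pair in R has its reverse in R.
Transitive: no — w0 R w1 and w1 R w2, but not w0 R w2.
Only transitive fails.

transitive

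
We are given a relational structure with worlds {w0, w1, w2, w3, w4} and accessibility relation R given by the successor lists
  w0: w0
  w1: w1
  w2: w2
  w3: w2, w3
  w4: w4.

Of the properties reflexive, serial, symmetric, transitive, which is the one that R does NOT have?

Reflexive: yes — every world is R-related to itself.
Serial: yes — every world has a successor (e.g. w0 R w0).
Symmetric: no — w3 R w2 but not w2 R w3.
Transitive: yes — every two-step R-path is closed by a direct edge.
Only symmetric fails.

symmetric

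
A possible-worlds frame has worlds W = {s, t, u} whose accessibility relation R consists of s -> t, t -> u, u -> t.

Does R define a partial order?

Reflexive: no — s is not related to itself.
Transitive: no — s R t and t R u, but not s R u.
Antisymmetric: no — t R u and u R t with t ≠ u.
So R is not a partial order.

No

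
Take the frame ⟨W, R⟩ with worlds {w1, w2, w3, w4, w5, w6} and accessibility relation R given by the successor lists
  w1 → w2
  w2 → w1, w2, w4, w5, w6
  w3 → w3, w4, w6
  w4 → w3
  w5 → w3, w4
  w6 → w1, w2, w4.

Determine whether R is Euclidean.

Euclidean: no — w2 R w1 and w2 R w4, but not w1 R w4.

No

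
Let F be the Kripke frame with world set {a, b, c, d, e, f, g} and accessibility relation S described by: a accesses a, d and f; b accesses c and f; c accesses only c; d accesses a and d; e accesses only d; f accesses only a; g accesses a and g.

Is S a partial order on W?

Reflexive: no — b is not related to itself.
Transitive: no — b S f and f S a, but not b S a.
Antisymmetric: no — a S d and d S a with a ≠ d.
So S is not a partial order.

No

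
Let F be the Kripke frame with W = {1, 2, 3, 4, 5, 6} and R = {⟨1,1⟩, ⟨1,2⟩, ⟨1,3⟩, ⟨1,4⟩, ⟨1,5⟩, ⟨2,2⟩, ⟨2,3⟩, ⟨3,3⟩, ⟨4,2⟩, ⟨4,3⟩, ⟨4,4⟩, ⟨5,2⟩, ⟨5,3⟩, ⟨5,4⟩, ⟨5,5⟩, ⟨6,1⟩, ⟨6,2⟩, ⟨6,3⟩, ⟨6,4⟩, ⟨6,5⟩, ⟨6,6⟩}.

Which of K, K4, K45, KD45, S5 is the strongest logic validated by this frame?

Transitive (axiom 4): yes — every two-step R-path is closed by a direct edge.
Euclidean (axiom 5): no — 1 R 2 and 1 R 4, but not 2 R 4.
Serial (axiom D): yes — every world has a successor (e.g. 1 R 1).
Reflexive (axiom T): yes — every world is R-related to itself.
So F validates K, K4; K45 would additionally require R to be Euclidean. The strongest is K4.

K4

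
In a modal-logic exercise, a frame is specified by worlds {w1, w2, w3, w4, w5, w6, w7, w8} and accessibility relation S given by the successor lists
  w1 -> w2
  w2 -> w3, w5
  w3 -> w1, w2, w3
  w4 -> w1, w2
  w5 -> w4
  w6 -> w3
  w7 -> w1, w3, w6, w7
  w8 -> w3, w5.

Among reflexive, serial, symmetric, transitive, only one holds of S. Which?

serial

Reflexive: no — w1 is not related to itself.
Serial: yes — every world has a successor (e.g. w1 S w2).
Symmetric: no — w1 S w2 but not w2 S w1.
Transitive: no — w1 S w2 and w2 S w3, but not w1 S w3.
Only serial holds.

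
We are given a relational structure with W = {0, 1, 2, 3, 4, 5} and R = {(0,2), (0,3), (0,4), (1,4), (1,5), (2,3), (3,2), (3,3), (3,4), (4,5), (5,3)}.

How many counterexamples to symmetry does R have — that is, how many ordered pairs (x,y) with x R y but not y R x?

8

Enumerating: (0,2), (0,3), (0,4), (1,4), (1,5), (3,4), (4,5), (5,3).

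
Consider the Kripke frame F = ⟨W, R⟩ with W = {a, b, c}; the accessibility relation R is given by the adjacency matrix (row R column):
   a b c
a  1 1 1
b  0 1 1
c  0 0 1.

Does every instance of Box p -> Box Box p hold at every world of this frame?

By correspondence theory, 4 is valid on a frame iff R is transitive.
Transitive: yes — every two-step R-path is closed by a direct edge.

Yes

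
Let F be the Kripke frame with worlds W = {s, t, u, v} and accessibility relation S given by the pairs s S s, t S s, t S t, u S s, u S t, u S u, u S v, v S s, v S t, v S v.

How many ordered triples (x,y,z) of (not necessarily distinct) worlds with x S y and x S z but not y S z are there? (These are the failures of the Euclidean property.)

Enumerating: (t,s,t), (u,s,t), (u,s,u), (u,s,v), (u,t,u), (u,t,v), (u,v,u), (v,s,t), (v,s,v), (v,t,v).

10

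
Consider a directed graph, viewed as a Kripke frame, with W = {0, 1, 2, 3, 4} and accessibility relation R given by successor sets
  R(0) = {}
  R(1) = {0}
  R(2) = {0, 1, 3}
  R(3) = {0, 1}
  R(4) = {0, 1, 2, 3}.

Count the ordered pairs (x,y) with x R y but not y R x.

Enumerating: (1,0), (2,0), (2,1), (2,3), (3,0), (3,1), (4,0), (4,1), (4,2), (4,3).

10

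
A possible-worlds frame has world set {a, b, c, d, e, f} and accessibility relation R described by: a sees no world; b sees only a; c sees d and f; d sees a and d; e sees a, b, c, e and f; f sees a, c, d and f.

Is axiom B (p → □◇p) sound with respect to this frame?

The schema B characterises exactly the symmetric frames.
Symmetric: no — b R a but not a R b.

No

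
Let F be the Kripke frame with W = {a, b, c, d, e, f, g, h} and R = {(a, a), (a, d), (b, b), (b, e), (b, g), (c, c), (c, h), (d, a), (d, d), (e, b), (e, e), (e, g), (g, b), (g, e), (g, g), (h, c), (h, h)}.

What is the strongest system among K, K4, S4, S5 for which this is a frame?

K4

Transitive (axiom 4): yes — every two-step R-path is closed by a direct edge.
Reflexive (axiom T): no — f is not related to itself.
Euclidean (axiom 5): yes — any two successors of a common world are R-related.
So F validates K, K4; S4 would additionally require R to be reflexive. The strongest is K4.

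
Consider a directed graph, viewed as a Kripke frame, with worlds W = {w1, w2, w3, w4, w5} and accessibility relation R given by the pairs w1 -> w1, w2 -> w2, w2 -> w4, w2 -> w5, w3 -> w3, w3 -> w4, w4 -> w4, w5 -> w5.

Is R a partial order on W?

Yes

Reflexive: yes — every world is R-related to itself.
Transitive: yes — every two-step R-path is closed by a direct edge.
Antisymmetric: yes — no distinct pair is related both ways.
So R is a partial order.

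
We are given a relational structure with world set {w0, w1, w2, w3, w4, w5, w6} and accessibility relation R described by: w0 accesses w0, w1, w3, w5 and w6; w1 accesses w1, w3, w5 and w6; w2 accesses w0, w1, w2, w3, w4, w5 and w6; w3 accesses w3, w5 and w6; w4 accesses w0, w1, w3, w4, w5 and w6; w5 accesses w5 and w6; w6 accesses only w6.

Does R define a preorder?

Yes

Reflexive: yes — every world is R-related to itself.
Transitive: yes — every two-step R-path is closed by a direct edge.
So R is a preorder.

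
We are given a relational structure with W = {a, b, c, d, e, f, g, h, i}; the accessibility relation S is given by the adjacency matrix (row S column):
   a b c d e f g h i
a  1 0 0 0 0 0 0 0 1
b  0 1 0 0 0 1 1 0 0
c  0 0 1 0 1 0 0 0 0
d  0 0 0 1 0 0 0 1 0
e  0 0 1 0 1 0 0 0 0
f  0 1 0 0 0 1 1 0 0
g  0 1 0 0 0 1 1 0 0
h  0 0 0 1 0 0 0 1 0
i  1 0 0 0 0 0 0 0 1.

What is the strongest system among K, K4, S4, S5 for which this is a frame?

S5

Transitive (axiom 4): yes — every two-step S-path is closed by a direct edge.
Reflexive (axiom T): yes — every world is S-related to itself.
Euclidean (axiom 5): yes — any two successors of a common world are S-related.
So F validates K, K4, S4, S5. The strongest is S5.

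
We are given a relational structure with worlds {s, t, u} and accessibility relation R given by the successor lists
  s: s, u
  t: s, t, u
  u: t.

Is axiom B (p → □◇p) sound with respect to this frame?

By correspondence theory, B is valid on a frame iff R is symmetric.
Symmetric: no — s R u but not u R s.

No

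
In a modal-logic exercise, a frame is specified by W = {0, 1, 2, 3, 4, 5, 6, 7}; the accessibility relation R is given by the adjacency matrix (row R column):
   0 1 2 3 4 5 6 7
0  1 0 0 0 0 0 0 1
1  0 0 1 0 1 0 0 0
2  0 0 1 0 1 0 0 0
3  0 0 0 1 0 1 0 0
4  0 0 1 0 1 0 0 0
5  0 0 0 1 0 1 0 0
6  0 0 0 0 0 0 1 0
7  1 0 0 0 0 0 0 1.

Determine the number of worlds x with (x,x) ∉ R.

1

Enumerating: 1.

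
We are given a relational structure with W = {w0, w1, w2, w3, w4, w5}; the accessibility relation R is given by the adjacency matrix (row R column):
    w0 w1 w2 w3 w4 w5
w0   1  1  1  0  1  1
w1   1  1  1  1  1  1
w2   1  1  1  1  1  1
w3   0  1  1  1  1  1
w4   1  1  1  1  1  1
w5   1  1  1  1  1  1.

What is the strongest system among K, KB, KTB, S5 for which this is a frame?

Symmetric (axiom B): yes — every pair in R has its reverse in R.
Reflexive (axiom T): yes — every world is R-related to itself.
Euclidean (axiom 5): no — w1 R w0 and w1 R w3, but not w0 R w3.
So F validates K, KB, KTB; S5 would additionally require R to be Euclidean. The strongest is KTB.

KTB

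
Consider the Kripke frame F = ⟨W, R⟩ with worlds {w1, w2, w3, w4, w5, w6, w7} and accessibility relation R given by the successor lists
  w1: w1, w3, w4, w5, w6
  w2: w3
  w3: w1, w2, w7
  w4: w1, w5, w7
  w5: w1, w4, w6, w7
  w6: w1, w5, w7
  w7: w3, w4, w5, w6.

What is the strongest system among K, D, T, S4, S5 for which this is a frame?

Serial (axiom D): yes — every world has a successor (e.g. w1 R w1).
Reflexive (axiom T): no — w2 is not related to itself.
Transitive (axiom 4): no — w1 R w3 and w3 R w2, but not w1 R w2.
Euclidean (axiom 5): no — w1 R w3 and w1 R w4, but not w3 R w4.
So F validates K, D; T would additionally require R to be reflexive. The strongest is D.

D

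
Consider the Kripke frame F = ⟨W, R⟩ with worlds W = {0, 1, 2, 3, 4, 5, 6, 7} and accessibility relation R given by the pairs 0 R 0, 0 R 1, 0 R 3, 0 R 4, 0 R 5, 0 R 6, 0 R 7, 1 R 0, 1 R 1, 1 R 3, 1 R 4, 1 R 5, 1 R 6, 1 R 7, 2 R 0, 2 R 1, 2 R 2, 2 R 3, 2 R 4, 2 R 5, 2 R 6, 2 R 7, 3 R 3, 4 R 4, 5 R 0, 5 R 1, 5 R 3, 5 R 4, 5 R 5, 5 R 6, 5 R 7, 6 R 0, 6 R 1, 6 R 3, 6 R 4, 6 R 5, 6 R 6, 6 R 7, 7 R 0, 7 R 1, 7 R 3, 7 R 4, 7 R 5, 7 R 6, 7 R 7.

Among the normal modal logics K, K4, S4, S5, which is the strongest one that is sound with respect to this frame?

S4

Transitive (axiom 4): yes — every two-step R-path is closed by a direct edge.
Reflexive (axiom T): yes — every world is R-related to itself.
Euclidean (axiom 5): no — 0 R 3 and 0 R 1, but not 3 R 1.
So F validates K, K4, S4; S5 would additionally require R to be Euclidean. The strongest is S4.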